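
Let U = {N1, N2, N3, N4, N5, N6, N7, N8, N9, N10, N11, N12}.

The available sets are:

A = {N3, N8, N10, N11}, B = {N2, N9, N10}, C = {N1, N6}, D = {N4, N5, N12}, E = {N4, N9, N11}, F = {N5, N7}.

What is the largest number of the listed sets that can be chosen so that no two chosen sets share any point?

3

C, E, F are pairwise disjoint (C={N1,N6}; E={N4,N9,N11}; F={N5,N7}).
Every remaining set overlaps one of these, and no 4 of the listed sets are pairwise disjoint, so 3 is the maximum.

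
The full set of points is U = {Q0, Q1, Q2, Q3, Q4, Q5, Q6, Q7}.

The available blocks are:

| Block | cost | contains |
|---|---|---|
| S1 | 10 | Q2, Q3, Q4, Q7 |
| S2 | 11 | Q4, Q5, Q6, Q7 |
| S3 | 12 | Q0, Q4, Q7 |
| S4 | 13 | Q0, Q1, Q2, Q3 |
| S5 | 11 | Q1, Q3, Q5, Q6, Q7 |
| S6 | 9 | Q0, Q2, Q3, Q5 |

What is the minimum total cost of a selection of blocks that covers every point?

S2, S4 together cover every point (S2 ∪ S4 = {Q0, Q1, Q2, Q3, Q4, Q5, Q6, Q7}); total cost 11 + 13 = 24.
The greedy pick S5, S6, S1 costs 30; no covering selection beats 24.

24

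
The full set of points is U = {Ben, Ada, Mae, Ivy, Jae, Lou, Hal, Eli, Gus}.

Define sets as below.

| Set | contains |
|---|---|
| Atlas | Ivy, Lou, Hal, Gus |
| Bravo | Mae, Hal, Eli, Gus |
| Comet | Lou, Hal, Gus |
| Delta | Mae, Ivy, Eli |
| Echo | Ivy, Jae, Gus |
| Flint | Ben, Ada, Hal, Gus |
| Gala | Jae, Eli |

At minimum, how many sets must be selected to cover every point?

Bravo and Comet and Echo and Flint together: Bravo ∪ Comet ∪ Echo ∪ Flint = {Ben, Ada, Mae, Ivy, Jae, Lou, Hal, Eli, Gus} — every point is covered.
No 3 of the 7 sets cover everything (all 35 combinations miss at least one point), so 4 is optimal.

4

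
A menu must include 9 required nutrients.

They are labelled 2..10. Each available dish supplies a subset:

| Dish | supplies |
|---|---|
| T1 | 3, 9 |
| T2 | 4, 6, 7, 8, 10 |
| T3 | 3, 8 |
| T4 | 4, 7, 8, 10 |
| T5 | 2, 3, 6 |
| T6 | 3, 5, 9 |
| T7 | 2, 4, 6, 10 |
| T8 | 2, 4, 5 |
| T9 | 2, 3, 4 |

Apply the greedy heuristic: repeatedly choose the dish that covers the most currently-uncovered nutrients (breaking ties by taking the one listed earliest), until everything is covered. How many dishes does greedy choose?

3

Greedy: pick T2 (covers 5 new) → pick T6 (covers 3 new) → pick T5 (covers 1 new). Total picks: 3.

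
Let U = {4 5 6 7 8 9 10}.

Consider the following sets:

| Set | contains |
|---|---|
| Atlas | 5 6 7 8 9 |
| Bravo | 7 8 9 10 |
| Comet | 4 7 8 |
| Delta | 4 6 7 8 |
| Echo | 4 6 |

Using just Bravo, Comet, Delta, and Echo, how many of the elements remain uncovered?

Union of Bravo, Comet, Delta, Echo = {4, 6, 7, 8, 9, 10}.
Not covered: 5 — 1 element.

1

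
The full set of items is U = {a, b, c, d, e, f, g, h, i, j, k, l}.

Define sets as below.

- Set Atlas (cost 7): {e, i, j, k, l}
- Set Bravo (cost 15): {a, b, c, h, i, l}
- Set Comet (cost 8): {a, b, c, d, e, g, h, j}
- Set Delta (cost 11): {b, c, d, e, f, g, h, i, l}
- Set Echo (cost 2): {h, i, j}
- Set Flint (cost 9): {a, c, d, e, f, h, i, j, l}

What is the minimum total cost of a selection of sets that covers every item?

24

Atlas, Comet, Flint together cover every item (Atlas ∪ Comet ∪ Flint = {a, b, c, d, e, f, g, h, i, j, k, l}); total cost 7 + 8 + 9 = 24.
The greedy pick Echo, Comet, Atlas, Flint costs 26; no covering selection beats 24.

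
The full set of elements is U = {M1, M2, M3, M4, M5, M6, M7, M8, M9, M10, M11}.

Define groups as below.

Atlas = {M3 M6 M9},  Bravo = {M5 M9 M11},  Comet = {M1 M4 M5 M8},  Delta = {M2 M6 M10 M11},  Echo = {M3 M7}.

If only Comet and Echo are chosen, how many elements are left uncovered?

Union of Comet, Echo = {M1, M3, M4, M5, M7, M8}.
Not covered: M2, M6, M9, M10, M11 — 5 elements.

5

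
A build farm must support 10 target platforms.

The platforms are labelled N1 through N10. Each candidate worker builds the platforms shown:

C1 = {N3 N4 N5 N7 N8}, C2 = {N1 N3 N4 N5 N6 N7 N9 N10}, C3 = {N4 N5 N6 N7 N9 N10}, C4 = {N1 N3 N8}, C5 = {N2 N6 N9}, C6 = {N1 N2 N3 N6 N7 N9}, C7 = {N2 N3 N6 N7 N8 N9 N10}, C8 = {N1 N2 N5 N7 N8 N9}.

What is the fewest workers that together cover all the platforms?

C2 and C8 together: C2 ∪ C8 = {N1, N2, N3, N4, N5, N6, N7, N8, N9, N10} — every platform is covered.
No single worker has all 10 platforms (the largest, C2, has 8), so 2 is optimal.

2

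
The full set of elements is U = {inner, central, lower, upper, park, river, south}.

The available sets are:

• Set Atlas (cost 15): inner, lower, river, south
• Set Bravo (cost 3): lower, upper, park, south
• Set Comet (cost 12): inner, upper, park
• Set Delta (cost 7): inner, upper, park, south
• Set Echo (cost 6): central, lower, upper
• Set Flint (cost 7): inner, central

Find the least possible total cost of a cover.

Atlas, Bravo, Echo together cover every element (Atlas ∪ Bravo ∪ Echo = {inner, central, lower, upper, park, river, south}); total cost 15 + 3 + 6 = 24.
The greedy pick Bravo, Flint, Atlas costs 25; no covering selection beats 24.

24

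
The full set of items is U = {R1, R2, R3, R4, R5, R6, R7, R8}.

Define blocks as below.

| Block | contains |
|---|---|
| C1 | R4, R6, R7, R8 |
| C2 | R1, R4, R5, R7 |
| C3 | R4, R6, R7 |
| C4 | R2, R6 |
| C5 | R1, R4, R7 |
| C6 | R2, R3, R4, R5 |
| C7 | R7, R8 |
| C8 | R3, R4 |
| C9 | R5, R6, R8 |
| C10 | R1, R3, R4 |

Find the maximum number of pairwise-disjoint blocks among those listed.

3

C4, C7, C10 are pairwise disjoint (C4={R2,R6}; C7={R7,R8}; C10={R1,R3,R4}).
Every remaining block overlaps one of these, and no 4 of the listed blocks are pairwise disjoint, so 3 is the maximum.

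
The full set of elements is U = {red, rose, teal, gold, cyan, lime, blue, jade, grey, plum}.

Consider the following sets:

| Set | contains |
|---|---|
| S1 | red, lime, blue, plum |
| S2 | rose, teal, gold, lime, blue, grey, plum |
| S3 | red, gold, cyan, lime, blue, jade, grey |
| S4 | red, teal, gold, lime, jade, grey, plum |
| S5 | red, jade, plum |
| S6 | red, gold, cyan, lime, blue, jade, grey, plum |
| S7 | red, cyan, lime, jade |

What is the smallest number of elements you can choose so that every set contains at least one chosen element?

H = {red, rose} meets every set (each contains at least one member of H), and |H| = 2.
No single element lies in every set, so at least 2 are needed and 2 is optimal.

2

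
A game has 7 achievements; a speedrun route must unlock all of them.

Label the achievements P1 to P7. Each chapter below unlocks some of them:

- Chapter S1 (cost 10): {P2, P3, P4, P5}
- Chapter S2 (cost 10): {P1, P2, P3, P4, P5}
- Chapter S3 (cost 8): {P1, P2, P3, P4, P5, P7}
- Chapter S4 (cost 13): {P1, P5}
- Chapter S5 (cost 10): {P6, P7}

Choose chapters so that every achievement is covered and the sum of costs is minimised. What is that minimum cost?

18

S3, S5 together cover every achievement (S3 ∪ S5 = {P1, P2, P3, P4, P5, P6, P7}); total cost 8 + 10 = 18.
No covering selection has total cost below 18.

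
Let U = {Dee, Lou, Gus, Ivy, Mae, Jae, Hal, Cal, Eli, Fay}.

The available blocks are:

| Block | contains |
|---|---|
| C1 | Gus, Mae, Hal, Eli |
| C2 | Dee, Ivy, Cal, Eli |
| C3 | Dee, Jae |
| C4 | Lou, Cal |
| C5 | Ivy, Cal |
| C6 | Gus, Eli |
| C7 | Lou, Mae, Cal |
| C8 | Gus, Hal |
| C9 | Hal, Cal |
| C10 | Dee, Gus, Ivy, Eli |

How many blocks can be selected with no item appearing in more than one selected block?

3

C1, C3, C5 are pairwise disjoint (C1={Gus,Mae,Hal,Eli}; C3={Dee,Jae}; C5={Ivy,Cal}).
Every remaining block overlaps one of these, and no 4 of the listed blocks are pairwise disjoint, so 3 is the maximum.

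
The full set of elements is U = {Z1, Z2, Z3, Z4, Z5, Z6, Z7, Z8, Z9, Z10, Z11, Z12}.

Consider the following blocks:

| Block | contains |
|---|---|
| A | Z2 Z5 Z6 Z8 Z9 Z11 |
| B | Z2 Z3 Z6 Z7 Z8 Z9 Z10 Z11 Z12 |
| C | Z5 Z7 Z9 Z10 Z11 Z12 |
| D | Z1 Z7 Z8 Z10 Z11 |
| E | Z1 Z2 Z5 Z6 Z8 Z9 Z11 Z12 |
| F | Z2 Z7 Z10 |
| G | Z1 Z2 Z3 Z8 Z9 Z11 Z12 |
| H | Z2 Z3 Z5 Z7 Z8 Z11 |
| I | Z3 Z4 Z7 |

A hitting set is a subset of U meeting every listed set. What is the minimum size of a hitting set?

T = {Z7, Z11} meets every block (each contains at least one member of T), and |T| = 2.
The blocks E, I are pairwise disjoint, so any hitting set needs a separate element for each — at least 2. Hence 2 is optimal.

2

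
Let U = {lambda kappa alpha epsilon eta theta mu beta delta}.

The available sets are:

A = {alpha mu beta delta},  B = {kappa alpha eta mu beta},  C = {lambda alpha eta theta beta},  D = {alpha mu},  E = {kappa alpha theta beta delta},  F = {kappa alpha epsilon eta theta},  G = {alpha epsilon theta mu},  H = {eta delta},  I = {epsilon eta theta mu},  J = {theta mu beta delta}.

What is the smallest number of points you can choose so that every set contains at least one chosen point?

Take T = {kappa, eta, mu}. Each listed set contains at least one of these, so T is a hitting set of size 3.
No choice of 2 points meets every set, so 3 is the minimum.

3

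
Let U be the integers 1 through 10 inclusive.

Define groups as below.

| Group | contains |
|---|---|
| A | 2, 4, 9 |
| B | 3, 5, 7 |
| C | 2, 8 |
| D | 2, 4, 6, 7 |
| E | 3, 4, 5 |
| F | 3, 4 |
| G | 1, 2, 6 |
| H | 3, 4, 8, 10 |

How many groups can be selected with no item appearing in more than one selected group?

2

B, G are pairwise disjoint (B={3,5,7}; G={1,2,6}).
Every remaining group overlaps one of these, and no 3 of the listed groups are pairwise disjoint, so 2 is the maximum.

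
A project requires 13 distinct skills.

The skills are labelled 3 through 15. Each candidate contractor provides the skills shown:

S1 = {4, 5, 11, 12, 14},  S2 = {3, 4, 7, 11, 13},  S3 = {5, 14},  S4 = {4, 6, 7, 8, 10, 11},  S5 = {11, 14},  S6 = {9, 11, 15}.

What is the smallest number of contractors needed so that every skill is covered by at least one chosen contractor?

4

S1 and S2 and S4 and S6 together: S1 ∪ S2 ∪ S4 ∪ S6 = {3, 4, 5, 6, 7, 8, 9, 10, 11, 12, 13, 14, 15} — every skill is covered.
Only S2 contains 3, so S2 is forced; the remaining 8 skills need at least 3 more contractors (each remaining contractor adds at most 3) — so at least 4 contractors are needed, and 4 is optimal.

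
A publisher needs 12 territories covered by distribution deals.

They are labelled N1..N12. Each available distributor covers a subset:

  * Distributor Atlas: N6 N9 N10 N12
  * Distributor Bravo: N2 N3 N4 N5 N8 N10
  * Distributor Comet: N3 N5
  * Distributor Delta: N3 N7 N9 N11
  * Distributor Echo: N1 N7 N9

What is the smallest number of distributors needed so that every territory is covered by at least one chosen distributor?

Atlas and Bravo and Delta and Echo together: Atlas ∪ Bravo ∪ Delta ∪ Echo = {N1, N2, N3, N4, N5, N6, N7, N8, N9, N10, N11, N12} — every territory is covered.
No 3 of the 5 distributors cover everything (all 10 combinations miss at least one territory), so 4 is optimal.

4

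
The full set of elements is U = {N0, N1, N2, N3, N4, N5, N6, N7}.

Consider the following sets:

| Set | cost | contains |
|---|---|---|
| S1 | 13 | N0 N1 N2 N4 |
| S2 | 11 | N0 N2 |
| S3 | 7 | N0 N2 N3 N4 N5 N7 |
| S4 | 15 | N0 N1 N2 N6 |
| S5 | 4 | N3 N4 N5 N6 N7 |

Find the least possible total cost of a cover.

17

S1, S5 together cover every element (S1 ∪ S5 = {N0, N1, N2, N3, N4, N5, N6, N7}); total cost 13 + 4 = 17.
The greedy pick S5, S3, S1 costs 24; no covering selection beats 17.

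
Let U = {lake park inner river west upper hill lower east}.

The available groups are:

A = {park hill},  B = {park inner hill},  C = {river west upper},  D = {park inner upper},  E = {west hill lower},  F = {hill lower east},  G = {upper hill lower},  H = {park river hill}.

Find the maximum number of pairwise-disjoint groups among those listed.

D, E are pairwise disjoint (D={park,inner,upper}; E={west,hill,lower}).
Every remaining group overlaps one of these, and no 3 of the listed groups are pairwise disjoint, so 2 is the maximum.

2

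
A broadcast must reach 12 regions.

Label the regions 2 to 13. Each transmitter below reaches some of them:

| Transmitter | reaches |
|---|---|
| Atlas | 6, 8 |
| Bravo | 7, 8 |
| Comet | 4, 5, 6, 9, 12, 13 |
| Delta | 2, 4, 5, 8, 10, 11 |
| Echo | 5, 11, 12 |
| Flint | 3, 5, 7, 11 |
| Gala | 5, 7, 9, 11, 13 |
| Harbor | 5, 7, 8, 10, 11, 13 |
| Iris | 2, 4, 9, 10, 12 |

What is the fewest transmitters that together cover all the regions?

Comet and Delta and Flint together: Comet ∪ Delta ∪ Flint = {2, 3, 4, 5, 6, 7, 8, 9, 10, 11, 12, 13} — every region is covered.
Only Flint contains 3, so Flint is forced; the remaining 8 regions need at least 2 more transmitters (each remaining transmitter adds at most 5) — so at least 3 transmitters are needed, and 3 is optimal.

3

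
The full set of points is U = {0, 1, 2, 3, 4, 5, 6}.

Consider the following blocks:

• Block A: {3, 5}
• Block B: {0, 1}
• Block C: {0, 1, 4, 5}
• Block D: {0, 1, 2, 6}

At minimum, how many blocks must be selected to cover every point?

A, C, and D cover everything between them: the union {0, 1, 2, 3, 4, 5, 6} is all of U.
Only D contains 2, so D is forced; the remaining 3 points need at least 2 more blocks (each remaining block adds at most 2) — so at least 3 blocks are needed, and 3 is optimal.

3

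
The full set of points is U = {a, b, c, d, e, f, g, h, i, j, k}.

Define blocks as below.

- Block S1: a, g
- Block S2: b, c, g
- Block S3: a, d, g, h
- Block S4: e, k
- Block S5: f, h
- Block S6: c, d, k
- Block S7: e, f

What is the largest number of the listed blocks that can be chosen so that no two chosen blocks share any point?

3

S1, S4, S5 are pairwise disjoint (S1={a,g}; S4={e,k}; S5={f,h}).
Every remaining block overlaps one of these, and no 4 of the listed blocks are pairwise disjoint, so 3 is the maximum.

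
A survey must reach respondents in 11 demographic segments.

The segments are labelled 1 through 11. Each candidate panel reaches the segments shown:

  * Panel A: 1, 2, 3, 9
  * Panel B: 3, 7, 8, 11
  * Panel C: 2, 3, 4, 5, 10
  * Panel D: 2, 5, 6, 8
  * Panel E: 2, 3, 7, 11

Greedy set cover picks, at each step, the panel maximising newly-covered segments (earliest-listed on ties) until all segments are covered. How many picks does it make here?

4

Greedy: pick C (covers 5 new) → pick B (covers 3 new) → pick A (covers 2 new) → pick D (covers 1 new). Total picks: 4.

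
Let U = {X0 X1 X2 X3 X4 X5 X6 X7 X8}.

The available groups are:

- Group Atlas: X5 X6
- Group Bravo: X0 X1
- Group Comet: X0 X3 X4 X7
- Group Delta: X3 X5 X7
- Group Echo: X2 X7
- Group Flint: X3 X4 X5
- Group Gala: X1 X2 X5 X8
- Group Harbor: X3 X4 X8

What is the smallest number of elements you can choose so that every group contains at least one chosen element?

4

The 4 elements {X1, X2, X3, X5} hit every group.
The groups Atlas, Bravo, Echo, Harbor are pairwise disjoint, so any hitting set needs a separate element for each — at least 4. Hence 4 is optimal.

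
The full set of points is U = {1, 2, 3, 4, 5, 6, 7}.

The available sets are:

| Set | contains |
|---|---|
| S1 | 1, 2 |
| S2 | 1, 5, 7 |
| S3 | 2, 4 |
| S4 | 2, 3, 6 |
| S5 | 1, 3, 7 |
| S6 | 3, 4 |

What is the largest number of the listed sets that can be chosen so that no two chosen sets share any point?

2

S2, S6 are pairwise disjoint (S2={1,5,7}; S6={3,4}).
Every remaining set overlaps one of these, and no 3 of the listed sets are pairwise disjoint, so 2 is the maximum.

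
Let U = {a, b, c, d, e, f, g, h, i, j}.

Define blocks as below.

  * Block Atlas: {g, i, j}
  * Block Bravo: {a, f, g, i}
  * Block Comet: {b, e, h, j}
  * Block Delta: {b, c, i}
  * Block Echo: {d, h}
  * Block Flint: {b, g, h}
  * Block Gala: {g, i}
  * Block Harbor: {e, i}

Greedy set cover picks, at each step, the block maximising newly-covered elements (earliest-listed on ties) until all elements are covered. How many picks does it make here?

Greedy: pick Bravo (covers 4 new) → pick Comet (covers 4 new) → pick Delta (covers 1 new) → pick Echo (covers 1 new). Total picks: 4.

4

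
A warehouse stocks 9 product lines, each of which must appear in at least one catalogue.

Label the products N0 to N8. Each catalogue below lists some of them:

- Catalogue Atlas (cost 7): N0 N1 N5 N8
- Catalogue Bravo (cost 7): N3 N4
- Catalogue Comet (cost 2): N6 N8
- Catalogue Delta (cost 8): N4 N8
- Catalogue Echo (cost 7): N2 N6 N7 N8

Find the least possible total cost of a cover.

21

Atlas, Bravo, Echo together cover every product (Atlas ∪ Bravo ∪ Echo = {N0, N1, N2, N3, N4, N5, N6, N7, N8}); total cost 7 + 7 + 7 = 21.
The greedy pick Comet, Atlas, Bravo, Echo costs 23; no covering selection beats 21.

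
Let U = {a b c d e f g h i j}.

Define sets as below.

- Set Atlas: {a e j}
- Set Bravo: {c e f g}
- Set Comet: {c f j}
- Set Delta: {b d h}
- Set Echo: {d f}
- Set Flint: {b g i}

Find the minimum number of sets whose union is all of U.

4

Atlas, Comet, Delta, and Flint cover everything between them: the union {a, b, c, d, e, f, g, h, i, j} is all of U.
Only Atlas contains a, so Atlas is forced; the remaining 7 items need at least 3 more sets (each remaining set adds at most 3) — so at least 4 sets are needed, and 4 is optimal.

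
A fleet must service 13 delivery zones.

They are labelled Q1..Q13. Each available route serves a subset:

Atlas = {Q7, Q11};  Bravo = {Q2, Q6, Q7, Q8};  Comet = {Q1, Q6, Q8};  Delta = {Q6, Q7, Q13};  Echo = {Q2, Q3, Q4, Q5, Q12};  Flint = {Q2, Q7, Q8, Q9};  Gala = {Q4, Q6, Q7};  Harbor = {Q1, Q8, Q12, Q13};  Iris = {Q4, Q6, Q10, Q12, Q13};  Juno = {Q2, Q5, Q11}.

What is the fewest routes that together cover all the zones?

5

Take {Atlas, Comet, Echo, Flint, Iris}. Their union is {Q1, Q2, Q3, Q4, Q5, Q6, Q7, Q8, Q9, Q10, Q11, Q12, Q13}, which is all 13 zones.
No 4 of the 10 routes cover everything (all 210 combinations miss at least one zone), so 5 is optimal.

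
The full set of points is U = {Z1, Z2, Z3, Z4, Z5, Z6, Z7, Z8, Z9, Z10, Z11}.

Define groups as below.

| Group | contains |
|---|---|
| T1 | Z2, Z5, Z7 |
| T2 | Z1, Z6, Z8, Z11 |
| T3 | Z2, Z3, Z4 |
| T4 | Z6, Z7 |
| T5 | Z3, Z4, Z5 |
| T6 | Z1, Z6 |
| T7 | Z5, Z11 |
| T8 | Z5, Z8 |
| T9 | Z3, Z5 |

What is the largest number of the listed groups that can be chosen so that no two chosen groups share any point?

3

T3, T4, T7 are pairwise disjoint (T3={Z2,Z3,Z4}; T4={Z6,Z7}; T7={Z5,Z11}).
Every remaining group overlaps one of these, and no 4 of the listed groups are pairwise disjoint, so 3 is the maximum.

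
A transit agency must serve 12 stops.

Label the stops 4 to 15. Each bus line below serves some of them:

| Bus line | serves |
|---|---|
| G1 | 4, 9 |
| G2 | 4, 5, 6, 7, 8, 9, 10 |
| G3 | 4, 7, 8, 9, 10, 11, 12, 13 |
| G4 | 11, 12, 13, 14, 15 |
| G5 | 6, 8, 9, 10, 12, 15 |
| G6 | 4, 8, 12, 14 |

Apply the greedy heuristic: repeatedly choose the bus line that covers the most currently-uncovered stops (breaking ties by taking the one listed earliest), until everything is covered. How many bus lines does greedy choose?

Greedy: pick G3 (covers 8 new) → pick G2 (covers 2 new) → pick G4 (covers 2 new). Total picks: 3.
(The true minimum cover uses only 2 bus lines, so greedy is not optimal here.)

3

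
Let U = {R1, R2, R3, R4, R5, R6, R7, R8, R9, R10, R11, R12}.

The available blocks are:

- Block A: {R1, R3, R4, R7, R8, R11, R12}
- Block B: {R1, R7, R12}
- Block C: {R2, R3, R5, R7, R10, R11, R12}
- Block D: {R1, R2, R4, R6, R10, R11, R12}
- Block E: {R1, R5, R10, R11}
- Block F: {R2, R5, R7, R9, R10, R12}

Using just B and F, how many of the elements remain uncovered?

5

Union of B, F = {R1, R2, R5, R7, R9, R10, R12}.
Not covered: R3, R4, R6, R8, R11 — 5 elements.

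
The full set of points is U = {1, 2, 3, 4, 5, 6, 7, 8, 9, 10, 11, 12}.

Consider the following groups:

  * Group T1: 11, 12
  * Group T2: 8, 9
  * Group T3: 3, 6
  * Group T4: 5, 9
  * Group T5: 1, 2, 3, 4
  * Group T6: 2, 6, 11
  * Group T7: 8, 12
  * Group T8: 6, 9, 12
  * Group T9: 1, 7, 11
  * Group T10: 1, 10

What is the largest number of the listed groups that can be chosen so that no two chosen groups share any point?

T1, T2, T3, T10 are pairwise disjoint (T1={11,12}; T2={8,9}; T3={3,6}; T10={1,10}).
Every remaining group overlaps one of these, and no 5 of the listed groups are pairwise disjoint, so 4 is the maximum.

4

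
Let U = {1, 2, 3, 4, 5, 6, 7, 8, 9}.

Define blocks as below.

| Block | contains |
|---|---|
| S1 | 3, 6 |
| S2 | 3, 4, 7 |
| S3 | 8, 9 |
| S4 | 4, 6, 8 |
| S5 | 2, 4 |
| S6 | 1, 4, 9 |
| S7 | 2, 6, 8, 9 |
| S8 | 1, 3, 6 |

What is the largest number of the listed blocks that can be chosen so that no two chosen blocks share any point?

3

S3, S5, S8 are pairwise disjoint (S3={8,9}; S5={2,4}; S8={1,3,6}).
Every remaining block overlaps one of these, and no 4 of the listed blocks are pairwise disjoint, so 3 is the maximum.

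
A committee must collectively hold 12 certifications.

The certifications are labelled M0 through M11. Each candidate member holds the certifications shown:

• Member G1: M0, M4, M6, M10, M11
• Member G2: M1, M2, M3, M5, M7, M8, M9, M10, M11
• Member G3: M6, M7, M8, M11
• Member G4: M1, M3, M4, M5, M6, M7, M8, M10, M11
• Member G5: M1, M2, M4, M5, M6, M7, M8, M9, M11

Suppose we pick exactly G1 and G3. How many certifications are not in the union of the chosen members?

5

Union of G1, G3 = {M0, M4, M6, M7, M8, M10, M11}.
Not covered: M1, M2, M3, M5, M9 — 5 certifications.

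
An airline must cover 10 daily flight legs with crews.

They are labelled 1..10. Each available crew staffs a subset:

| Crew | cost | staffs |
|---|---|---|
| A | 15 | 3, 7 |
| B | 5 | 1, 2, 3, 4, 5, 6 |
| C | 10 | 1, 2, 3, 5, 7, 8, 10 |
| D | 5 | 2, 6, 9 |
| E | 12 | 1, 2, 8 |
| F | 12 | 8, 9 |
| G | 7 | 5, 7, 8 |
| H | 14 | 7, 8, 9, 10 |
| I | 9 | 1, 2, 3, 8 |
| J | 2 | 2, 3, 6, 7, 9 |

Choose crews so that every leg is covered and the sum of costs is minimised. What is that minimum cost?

B, C, J together cover every leg (B ∪ C ∪ J = {1, 2, 3, 4, 5, 6, 7, 8, 9, 10}); total cost 5 + 10 + 2 = 17.
No covering selection has total cost below 17.

17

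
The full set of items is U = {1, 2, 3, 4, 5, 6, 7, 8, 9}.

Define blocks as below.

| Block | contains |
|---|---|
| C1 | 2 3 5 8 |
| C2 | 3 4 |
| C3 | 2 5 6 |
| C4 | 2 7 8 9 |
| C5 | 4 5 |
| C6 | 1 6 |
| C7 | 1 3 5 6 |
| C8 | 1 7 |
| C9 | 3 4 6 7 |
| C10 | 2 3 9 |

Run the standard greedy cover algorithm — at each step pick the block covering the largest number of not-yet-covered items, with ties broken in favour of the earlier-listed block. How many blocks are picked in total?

4

Greedy: pick C1 (covers 4 new) → pick C9 (covers 3 new) → pick C4 (covers 1 new) → pick C6 (covers 1 new). Total picks: 4.
(The true minimum cover uses only 3 blocks, so greedy is not optimal here.)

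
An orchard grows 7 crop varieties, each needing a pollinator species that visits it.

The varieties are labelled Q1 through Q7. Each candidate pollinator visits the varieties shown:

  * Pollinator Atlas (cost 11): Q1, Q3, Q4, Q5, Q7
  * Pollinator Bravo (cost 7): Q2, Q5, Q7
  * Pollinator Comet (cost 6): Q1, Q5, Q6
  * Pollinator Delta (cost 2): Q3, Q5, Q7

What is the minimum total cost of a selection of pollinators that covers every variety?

Atlas, Bravo, Comet together cover every variety (Atlas ∪ Bravo ∪ Comet = {Q1, Q2, Q3, Q4, Q5, Q6, Q7}); total cost 11 + 7 + 6 = 24.
The greedy pick Delta, Comet, Bravo, Atlas costs 26; no covering selection beats 24.

24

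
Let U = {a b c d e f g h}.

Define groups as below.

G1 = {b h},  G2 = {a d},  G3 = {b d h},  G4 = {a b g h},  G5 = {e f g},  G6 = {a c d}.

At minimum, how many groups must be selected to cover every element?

3

Take {G4, G5, G6}. Their union is {a, b, c, d, e, f, g, h}, which is all 8 elements.
Only G6 contains c, so G6 is forced; the remaining 5 elements need at least 2 more groups (each remaining group adds at most 3) — so at least 3 groups are needed, and 3 is optimal.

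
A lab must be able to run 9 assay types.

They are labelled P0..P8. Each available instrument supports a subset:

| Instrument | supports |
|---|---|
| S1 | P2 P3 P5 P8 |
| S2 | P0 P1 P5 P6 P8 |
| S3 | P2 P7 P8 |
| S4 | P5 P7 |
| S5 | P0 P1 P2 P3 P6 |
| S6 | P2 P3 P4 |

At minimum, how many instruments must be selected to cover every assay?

Take {S2, S4, S6}. Their union is {P0, P1, P2, P3, P4, P5, P6, P7, P8}, which is all 9 assays.
Only S6 contains P4, so S6 is forced; the remaining 6 assays need at least 2 more instruments (each remaining instrument adds at most 5) — so at least 3 instruments are needed, and 3 is optimal.

3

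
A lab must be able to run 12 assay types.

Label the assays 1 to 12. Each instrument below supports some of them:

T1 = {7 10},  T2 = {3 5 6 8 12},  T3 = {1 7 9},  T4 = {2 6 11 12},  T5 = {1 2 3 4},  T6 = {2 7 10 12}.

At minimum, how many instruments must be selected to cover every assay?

Take {T2, T3, T4, T5, T6}. Their union is {1, 2, 3, 4, 5, 6, 7, 8, 9, 10, 11, 12}, which is all 12 assays.
No 4 of the 6 instruments cover everything (all 15 combinations miss at least one assay), so 5 is optimal.

5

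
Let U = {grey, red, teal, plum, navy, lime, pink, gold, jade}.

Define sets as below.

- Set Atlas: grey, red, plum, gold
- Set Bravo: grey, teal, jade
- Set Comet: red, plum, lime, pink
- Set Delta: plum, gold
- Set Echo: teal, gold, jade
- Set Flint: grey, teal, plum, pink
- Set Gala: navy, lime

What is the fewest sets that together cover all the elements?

Atlas and Bravo and Flint and Gala together: Atlas ∪ Bravo ∪ Flint ∪ Gala = {grey, red, teal, plum, navy, lime, pink, gold, jade} — every element is covered.
No 3 of the 7 sets cover everything (all 35 combinations miss at least one element), so 4 is optimal.

4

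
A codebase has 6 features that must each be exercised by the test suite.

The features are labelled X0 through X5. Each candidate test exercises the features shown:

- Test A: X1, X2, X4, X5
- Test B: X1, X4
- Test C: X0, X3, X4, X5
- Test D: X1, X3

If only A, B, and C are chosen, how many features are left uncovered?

Union of A, B, C = {X0, X1, X2, X3, X4, X5} — that's every feature, so 0 are uncovered.

0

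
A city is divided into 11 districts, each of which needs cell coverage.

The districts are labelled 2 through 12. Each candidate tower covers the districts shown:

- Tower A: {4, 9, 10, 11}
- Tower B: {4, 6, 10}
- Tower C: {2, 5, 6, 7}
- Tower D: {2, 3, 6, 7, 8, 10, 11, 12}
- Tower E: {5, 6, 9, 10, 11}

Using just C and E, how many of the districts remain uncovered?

4

Union of C, E = {2, 5, 6, 7, 9, 10, 11}.
Not covered: 3, 4, 8, 12 — 4 districts.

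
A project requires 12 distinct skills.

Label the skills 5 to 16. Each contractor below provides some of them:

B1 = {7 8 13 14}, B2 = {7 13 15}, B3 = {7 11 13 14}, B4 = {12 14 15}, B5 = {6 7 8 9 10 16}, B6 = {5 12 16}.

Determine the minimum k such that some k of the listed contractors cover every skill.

4

B3 and B4 and B5 and B6 together: B3 ∪ B4 ∪ B5 ∪ B6 = {5, 6, 7, 8, 9, 10, 11, 12, 13, 14, 15, 16} — every skill is covered.
No 3 of the 6 contractors cover everything (all 20 combinations miss at least one skill), so 4 is optimal.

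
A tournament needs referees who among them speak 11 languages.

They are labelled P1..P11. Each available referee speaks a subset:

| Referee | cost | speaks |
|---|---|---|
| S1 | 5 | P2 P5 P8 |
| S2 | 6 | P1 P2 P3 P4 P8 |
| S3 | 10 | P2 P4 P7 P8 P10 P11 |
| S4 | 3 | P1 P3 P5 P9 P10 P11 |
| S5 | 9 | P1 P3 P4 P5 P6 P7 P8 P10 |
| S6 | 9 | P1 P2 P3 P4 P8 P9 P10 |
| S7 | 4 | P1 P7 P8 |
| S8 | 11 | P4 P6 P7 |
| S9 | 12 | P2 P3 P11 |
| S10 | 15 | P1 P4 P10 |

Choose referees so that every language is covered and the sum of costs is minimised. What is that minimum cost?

S1, S4, S5 together cover every language (S1 ∪ S4 ∪ S5 = {P1, P2, P3, P4, P5, P6, P7, P8, P9, P10, P11}); total cost 5 + 3 + 9 = 17.
The greedy pick S4, S2, S7, S5 costs 22; no covering selection beats 17.

17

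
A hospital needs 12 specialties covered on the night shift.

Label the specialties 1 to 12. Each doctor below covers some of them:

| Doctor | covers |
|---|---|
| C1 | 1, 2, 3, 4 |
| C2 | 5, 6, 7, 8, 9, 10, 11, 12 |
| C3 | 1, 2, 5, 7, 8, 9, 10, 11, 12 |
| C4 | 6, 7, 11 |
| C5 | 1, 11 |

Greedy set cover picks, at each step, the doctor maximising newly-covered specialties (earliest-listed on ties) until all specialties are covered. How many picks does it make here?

3

Greedy: pick C3 (covers 9 new) → pick C1 (covers 2 new) → pick C2 (covers 1 new). Total picks: 3.
(The true minimum cover uses only 2 doctors, so greedy is not optimal here.)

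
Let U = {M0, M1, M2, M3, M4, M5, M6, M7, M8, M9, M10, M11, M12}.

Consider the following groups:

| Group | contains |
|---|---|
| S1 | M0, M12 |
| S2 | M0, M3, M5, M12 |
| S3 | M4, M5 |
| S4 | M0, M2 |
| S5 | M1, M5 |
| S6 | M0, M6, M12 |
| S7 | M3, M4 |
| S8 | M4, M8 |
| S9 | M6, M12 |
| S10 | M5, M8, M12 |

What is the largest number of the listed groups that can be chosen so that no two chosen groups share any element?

4

S4, S5, S7, S9 are pairwise disjoint (S4={M0,M2}; S5={M1,M5}; S7={M3,M4}; S9={M6,M12}).
Every remaining group overlaps one of these, and no 5 of the listed groups are pairwise disjoint, so 4 is the maximum.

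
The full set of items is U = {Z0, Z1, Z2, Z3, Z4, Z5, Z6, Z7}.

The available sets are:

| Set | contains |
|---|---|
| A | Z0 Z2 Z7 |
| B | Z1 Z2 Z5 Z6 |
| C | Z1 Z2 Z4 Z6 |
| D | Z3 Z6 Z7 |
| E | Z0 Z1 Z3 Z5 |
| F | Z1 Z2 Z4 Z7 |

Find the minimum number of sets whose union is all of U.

Take {C, D, E}. Their union is {Z0, Z1, Z2, Z3, Z4, Z5, Z6, Z7}, which is all 8 items.
No 2 of the 6 sets cover everything (all 15 combinations miss at least one item), so 3 is optimal.

3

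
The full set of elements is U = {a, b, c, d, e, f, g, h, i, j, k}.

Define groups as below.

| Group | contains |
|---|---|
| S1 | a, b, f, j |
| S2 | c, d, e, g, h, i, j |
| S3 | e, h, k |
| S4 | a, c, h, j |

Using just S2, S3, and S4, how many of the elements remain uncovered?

2

Union of S2, S3, S4 = {a, c, d, e, g, h, i, j, k}.
Not covered: b, f — 2 elements.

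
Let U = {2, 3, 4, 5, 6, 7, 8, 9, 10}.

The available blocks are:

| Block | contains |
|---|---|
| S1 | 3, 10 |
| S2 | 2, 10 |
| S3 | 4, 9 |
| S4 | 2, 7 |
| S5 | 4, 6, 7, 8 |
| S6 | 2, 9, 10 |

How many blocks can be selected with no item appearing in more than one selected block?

3

S1, S3, S4 are pairwise disjoint (S1={3,10}; S3={4,9}; S4={2,7}).
Every remaining block overlaps one of these, and no 4 of the listed blocks are pairwise disjoint, so 3 is the maximum.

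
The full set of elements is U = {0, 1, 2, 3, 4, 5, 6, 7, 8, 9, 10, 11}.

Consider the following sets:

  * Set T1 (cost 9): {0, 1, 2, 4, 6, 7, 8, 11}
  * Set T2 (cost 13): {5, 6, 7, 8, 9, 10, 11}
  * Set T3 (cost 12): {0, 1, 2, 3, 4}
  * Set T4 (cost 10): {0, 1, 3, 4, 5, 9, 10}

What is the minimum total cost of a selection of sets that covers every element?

T1, T4 together cover every element (T1 ∪ T4 = {0, 1, 2, 3, 4, 5, 6, 7, 8, 9, 10, 11}); total cost 9 + 10 = 19.
No covering selection has total cost below 19.

19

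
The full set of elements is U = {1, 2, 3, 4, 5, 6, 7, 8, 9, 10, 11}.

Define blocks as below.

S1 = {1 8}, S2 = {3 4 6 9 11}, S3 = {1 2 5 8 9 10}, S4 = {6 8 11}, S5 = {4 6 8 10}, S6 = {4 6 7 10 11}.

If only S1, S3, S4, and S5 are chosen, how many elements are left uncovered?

2

Union of S1, S3, S4, S5 = {1, 2, 4, 5, 6, 8, 9, 10, 11}.
Not covered: 3, 7 — 2 elements.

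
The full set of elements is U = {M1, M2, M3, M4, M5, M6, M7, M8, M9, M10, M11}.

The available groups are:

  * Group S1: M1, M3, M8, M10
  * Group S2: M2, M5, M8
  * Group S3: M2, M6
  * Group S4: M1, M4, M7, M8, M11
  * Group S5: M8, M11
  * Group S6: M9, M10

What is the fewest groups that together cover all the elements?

Take {S1, S2, S3, S4, S6}. Their union is {M1, M2, M3, M4, M5, M6, M7, M8, M9, M10, M11}, which is all 11 elements.
No 4 of the 6 groups cover everything (all 15 combinations miss at least one element), so 5 is optimal.

5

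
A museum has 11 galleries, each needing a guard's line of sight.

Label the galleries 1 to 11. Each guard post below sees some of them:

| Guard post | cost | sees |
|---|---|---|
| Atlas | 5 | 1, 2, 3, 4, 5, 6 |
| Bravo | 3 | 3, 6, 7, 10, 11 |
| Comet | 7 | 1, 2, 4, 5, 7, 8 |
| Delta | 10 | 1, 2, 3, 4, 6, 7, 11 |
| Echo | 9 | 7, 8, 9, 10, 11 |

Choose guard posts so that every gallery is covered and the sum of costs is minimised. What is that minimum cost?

Atlas, Echo together cover every gallery (Atlas ∪ Echo = {1, 2, 3, 4, 5, 6, 7, 8, 9, 10, 11}); total cost 5 + 9 = 14.
The greedy pick Bravo, Atlas, Echo costs 17; no covering selection beats 14.

14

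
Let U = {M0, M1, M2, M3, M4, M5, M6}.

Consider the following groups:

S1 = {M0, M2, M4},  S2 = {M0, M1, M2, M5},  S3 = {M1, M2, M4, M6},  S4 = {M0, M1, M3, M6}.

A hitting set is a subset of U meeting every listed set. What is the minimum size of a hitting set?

H = {M0, M1} meets every group (each contains at least one member of H), and |H| = 2.
No single point lies in every group, so at least 2 are needed and 2 is optimal.

2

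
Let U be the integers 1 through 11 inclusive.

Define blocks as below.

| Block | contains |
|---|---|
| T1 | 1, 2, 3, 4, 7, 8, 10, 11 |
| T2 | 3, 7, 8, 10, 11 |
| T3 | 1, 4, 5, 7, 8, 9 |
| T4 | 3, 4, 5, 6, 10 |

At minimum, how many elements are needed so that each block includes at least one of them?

2

Take H = {4, 7}. Each listed block contains at least one of these, so H is a hitting set of size 2.
No single element lies in every block, so at least 2 are needed and 2 is optimal.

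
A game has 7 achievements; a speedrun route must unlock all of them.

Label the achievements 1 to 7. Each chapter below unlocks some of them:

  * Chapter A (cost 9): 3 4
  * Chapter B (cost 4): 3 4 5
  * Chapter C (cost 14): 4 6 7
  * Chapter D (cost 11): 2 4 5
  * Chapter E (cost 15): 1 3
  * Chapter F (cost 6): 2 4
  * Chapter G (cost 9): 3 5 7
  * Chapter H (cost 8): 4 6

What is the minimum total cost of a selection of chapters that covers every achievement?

38

E, F, G, H together cover every achievement (E ∪ F ∪ G ∪ H = {1, 2, 3, 4, 5, 6, 7}); total cost 15 + 6 + 9 + 8 = 38.
The greedy pick B, F, C, E costs 39; no covering selection beats 38.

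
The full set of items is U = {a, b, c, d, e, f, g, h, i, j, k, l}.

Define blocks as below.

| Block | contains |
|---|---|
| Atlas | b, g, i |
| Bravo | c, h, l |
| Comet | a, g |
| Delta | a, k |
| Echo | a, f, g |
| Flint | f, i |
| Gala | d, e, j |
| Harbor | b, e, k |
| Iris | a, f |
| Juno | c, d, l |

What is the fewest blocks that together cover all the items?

5

Take {Bravo, Echo, Flint, Gala, Harbor}. Their union is {a, b, c, d, e, f, g, h, i, j, k, l}, which is all 12 items.
No 4 of the 10 blocks cover everything (all 210 combinations miss at least one item), so 5 is optimal.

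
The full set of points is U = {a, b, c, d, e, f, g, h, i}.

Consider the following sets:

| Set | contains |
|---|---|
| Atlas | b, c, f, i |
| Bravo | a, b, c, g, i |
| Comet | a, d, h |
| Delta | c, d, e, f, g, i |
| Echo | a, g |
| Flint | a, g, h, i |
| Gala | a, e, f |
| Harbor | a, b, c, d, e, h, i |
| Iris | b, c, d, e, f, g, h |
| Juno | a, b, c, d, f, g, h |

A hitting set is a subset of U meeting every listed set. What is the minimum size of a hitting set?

The 2 points {a, f} hit every set.
The sets Atlas, Comet are pairwise disjoint, so any hitting set needs a separate point for each — at least 2. Hence 2 is optimal.

2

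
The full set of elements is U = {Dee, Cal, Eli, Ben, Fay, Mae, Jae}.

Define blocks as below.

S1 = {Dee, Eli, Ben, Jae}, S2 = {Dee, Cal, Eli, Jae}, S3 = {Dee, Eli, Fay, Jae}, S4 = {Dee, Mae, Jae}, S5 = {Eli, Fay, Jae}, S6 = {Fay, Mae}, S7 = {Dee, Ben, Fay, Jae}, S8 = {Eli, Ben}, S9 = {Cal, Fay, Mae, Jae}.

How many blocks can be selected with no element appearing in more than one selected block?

2

S8, S9 are pairwise disjoint (S8={Eli,Ben}; S9={Cal,Fay,Mae,Jae}).
Every remaining block overlaps one of these, and no 3 of the listed blocks are pairwise disjoint, so 2 is the maximum.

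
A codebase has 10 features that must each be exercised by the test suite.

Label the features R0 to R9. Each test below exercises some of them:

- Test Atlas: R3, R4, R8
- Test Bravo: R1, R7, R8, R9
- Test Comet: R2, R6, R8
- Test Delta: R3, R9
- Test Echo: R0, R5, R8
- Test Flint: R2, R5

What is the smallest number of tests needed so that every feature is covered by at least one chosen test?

4

Atlas and Bravo and Comet and Echo together: Atlas ∪ Bravo ∪ Comet ∪ Echo = {R0, R1, R2, R3, R4, R5, R6, R7, R8, R9} — every feature is covered.
Only Echo contains R0, so Echo is forced; the remaining 7 features need at least 3 more tests (each remaining test adds at most 3) — so at least 4 tests are needed, and 4 is optimal.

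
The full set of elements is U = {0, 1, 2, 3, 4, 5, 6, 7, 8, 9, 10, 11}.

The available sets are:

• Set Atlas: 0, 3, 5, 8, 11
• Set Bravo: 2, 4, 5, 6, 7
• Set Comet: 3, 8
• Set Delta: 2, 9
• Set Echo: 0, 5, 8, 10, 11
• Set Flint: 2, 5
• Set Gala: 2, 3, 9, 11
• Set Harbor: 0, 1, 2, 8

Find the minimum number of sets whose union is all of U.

Bravo, Echo, Gala, and Harbor cover everything between them: the union {0, 1, 2, 3, 4, 5, 6, 7, 8, 9, 10, 11} is all of U.
No 3 of the 8 sets cover everything (all 56 combinations miss at least one element), so 4 is optimal.

4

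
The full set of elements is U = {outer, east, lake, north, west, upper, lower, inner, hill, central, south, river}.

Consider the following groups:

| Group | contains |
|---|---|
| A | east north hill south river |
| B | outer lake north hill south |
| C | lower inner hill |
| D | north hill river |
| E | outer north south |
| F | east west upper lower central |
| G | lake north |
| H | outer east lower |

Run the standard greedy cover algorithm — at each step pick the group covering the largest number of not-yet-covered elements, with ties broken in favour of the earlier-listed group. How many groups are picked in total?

Greedy: pick A (covers 5 new) → pick F (covers 4 new) → pick B (covers 2 new) → pick C (covers 1 new). Total picks: 4.

4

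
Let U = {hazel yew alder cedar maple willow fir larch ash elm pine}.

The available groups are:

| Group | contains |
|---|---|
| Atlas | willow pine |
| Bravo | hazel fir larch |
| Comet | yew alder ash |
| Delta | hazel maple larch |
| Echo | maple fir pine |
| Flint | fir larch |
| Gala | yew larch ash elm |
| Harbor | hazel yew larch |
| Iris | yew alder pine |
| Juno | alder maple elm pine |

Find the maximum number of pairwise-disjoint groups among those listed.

Atlas, Bravo, Comet are pairwise disjoint (Atlas={willow,pine}; Bravo={hazel,fir,larch}; Comet={yew,alder,ash}).
Every remaining group overlaps one of these, and no 4 of the listed groups are pairwise disjoint, so 3 is the maximum.

3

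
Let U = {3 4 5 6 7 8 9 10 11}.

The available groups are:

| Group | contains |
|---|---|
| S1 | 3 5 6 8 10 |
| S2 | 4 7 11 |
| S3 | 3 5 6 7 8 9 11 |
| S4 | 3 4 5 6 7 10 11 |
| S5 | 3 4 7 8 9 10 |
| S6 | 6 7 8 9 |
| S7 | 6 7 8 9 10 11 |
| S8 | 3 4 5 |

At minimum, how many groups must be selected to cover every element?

2

S4 and S7 cover everything between them: the union {3, 4, 5, 6, 7, 8, 9, 10, 11} is all of U.
No single group has all 9 elements (the largest, S3, has 7), so 2 is optimal.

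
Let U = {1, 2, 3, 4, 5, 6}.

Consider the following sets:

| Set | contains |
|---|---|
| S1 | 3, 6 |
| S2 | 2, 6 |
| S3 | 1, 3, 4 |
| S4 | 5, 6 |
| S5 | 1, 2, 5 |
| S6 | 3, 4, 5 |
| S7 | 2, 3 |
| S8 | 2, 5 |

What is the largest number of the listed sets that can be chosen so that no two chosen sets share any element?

2

S1, S5 are pairwise disjoint (S1={3,6}; S5={1,2,5}).
Every remaining set overlaps one of these, and no 3 of the listed sets are pairwise disjoint, so 2 is the maximum.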